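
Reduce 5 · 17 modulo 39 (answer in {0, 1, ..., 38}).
Both factors are already reduced mod 39. 5 · 17 = 85. Dividing by 39: 85 = 2·39 + 7. So (5 · 17) mod 39 = 7.

Final answer: 7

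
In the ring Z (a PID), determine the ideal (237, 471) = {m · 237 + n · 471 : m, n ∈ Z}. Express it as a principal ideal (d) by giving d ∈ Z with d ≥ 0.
In the PID Z, (a, b) is generated by gcd(a, b). Compute gcd(471, 237) with the extended Euclidean algorithm, tracking rows (r, s, t) with s·471 + t·237 = r:
  row A: (471, 1, 0)   [1·471 + 0·237 = 471]
  row B: (237, 0, 1)   [0·471 + 1·237 = 237]
  471 = 1·237 + 234   → row C = row A − 1·row B = (234, 1, −1)   [check: 1·471 − 1·237 = 234]
  237 = 1·234 + 3   → row D = row B − 1·row C = (3, −1, 2)   [check: −1·471 + 2·237 = 3]
  234 = 78·3 + 0   → remainder 0, stop. gcd = 3 (last nonzero row D).
So gcd(237, 471) = 3, with Bézout identity −1·471 + 2·237 = 3. Containment (⊇): the Bézout identity exhibits 3 as an element of (237, 471), giving (3) ⊆ (237, 471). Containment (⊆): since 3 | 237 and 3 | 471 (237 = 3·79, 471 = 3·157), every Z-linear combination of 237 and 471 is divisible by 3, so (237, 471) ⊆ (3). Therefore (237, 471) = (3), d = 3.

Final answer: (237, 471) = (3); d = 3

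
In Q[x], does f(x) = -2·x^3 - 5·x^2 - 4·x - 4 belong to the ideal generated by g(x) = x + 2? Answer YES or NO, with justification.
In Q[x] the ideal (g) consists of all multiples of g, so f ∈ (g) iff g | f, i.e. iff the remainder of f on division by g is 0. Divide f by g (g is monic, so eliminate the leading term of the running remainder at each step):
  leading term -2·x^3: subtract (-2·x^2)·g(x) = -2·x^3 - 4·x^2, leaving -x^2 - 4·x - 4
  leading term -x^2: subtract (-x)·g(x) = -x^2 - 2·x, leaving -2·x - 4
  leading term -2·x: subtract (-2)·g(x) = -2·x - 4, leaving 0
The remainder is 0, so f(x) = g(x) · h(x) with h(x) = -2·x^2 - x - 2. Hence g | f, i.e. f ∈ (g).

Final answer: YES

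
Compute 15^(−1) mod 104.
Apply the extended Euclidean algorithm to (104, 15), tracking rows (r, s, t) with s·104 + t·15 = r. Each division r_prev = q·r_cur + r_new produces the new row as (previous row) − q·(current row):
  row A: (104, 1, 0)   [1·104 + 0·15 = 104]
  row B: (15, 0, 1)   [0·104 + 1·15 = 15]
  104 = 6·15 + 14   → row C = row A − 6·row B = (14, 1, −6)   [check: 1·104 − 6·15 = 14]
  15 = 1·14 + 1   → row D = row B − 1·row C = (1, −1, 7)   [check: −1·104 + 7·15 = 1]
  14 = 14·1 + 0   → remainder 0, stop. gcd = 1 (last nonzero row D).
The gcd is 1, so 15 is invertible mod 104. The last nonzero row gives −1·104 + 7·15 = 1, so t = 7. So 15^(−1) ≡ 7 (mod 104). Verify: 15 · 7 = 105 ≡ 1 (mod 104). ✓

Final answer: 15^(−1) ≡ 7 (mod 104)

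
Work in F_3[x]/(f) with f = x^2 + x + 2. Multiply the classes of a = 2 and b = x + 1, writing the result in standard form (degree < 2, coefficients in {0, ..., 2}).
Multiply as integer polynomials: a · b = 2·x + 2. Reducing coefficients mod 3: a · b ≡ 2·x + 2. This already has degree < 2, so no reduction by f is needed. Hence a · b ≡ 2·x + 2 in F_3[x]/(f).

Final answer: a · b ≡ 2·x + 2 (mod f(x))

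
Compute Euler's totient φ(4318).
φ(4318) = 2016

φ is multiplicative, with φ(p^e) = p^e − p^(e−1). Factorise 4318 = 2 · 17 · 127. Then
  φ(4318) = (2 − 1) · (17 − 1) · (127 − 1) = 1 · 16 · 126 = 2016.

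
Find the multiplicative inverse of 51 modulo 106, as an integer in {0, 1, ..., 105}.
Apply the extended Euclidean algorithm to (106, 51), tracking rows (r, s, t) with s·106 + t·51 = r. Each division r_prev = q·r_cur + r_new produces the new row as (previous row) − q·(current row):
  row A: (106, 1, 0)   [1·106 + 0·51 = 106]
  row B: (51, 0, 1)   [0·106 + 1·51 = 51]
  106 = 2·51 + 4   → row C = row A − 2·row B = (4, 1, −2)   [check: 1·106 − 2·51 = 4]
  51 = 12·4 + 3   → row D = row B − 12·row C = (3, −12, 25)   [check: −12·106 + 25·51 = 3]
  4 = 1·3 + 1   → row E = row C − 1·row D = (1, 13, −27)   [check: 13·106 − 27·51 = 1]
  3 = 3·1 + 0   → remainder 0, stop. gcd = 1 (last nonzero row E).
The gcd is 1, so 51 is invertible mod 106. The last nonzero row gives 13·106 − 27·51 = 1, so t = −27. So 51^(−1) ≡ −27 ≡ 79 (mod 106). Verify: 51 · 79 = 4029 ≡ 1 (mod 106). ✓

Final answer: 51^(−1) ≡ 79 (mod 106)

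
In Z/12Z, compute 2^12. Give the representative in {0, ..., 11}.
4

Use repeated squaring. Binary(12) = 1100. Walk through the bits of the exponent 12 left-to-right: at each bit after the leading one, square the running value, then multiply by 2 if the bit is 1 (always reducing mod 12):
  bit 1 = 1 (leading): start with 2.
  bit 2 = 1: square 2^2 = 4; bit is 1, so multiply 4·2 = 8 (mod 12).
  bit 3 = 0: square 8^2 = 64 ≡ 4 (mod 12).
  bit 4 = 0: square 4^2 = 16 ≡ 4 (mod 12).
Final value: 2^12 ≡ 4 (mod 12).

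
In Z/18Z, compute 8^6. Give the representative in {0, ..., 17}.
10

Use repeated squaring. Binary(6) = 110. Walk through the bits of the exponent 6 left-to-right: at each bit after the leading one, square the running value, then multiply by 8 if the bit is 1 (always reducing mod 18):
  bit 1 = 1 (leading): start with 8.
  bit 2 = 1: square 8^2 = 64 ≡ 10; bit is 1, so multiply 10·8 = 80 ≡ 8 (mod 18).
  bit 3 = 0: square 8^2 = 64 ≡ 10 (mod 18).
Final value: 8^6 ≡ 10 (mod 18).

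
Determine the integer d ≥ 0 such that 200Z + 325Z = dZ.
(200, 325) = (25); d = 25

In the PID Z, (a, b) is generated by gcd(a, b). Compute gcd(325, 200) with the extended Euclidean algorithm, tracking rows (r, s, t) with s·325 + t·200 = r:
  row A: (325, 1, 0)   [1·325 + 0·200 = 325]
  row B: (200, 0, 1)   [0·325 + 1·200 = 200]
  325 = 1·200 + 125   → row C = row A − 1·row B = (125, 1, −1)   [check: 1·325 − 1·200 = 125]
  200 = 1·125 + 75   → row D = row B − 1·row C = (75, −1, 2)   [check: −1·325 + 2·200 = 75]
  125 = 1·75 + 50   → row E = row C − 1·row D = (50, 2, −3)   [check: 2·325 − 3·200 = 50]
  75 = 1·50 + 25   → row F = row D − 1·row E = (25, −3, 5)   [check: −3·325 + 5·200 = 25]
  50 = 2·25 + 0   → remainder 0, stop. gcd = 25 (last nonzero row F).
So gcd(200, 325) = 25, with Bézout identity −3·325 + 5·200 = 25. Containment (⊇): the Bézout identity exhibits 25 as an element of (200, 325), giving (25) ⊆ (200, 325). Containment (⊆): since 25 | 200 and 25 | 325 (200 = 25·8, 325 = 25·13), every Z-linear combination of 200 and 325 is divisible by 25, so (200, 325) ⊆ (25). Therefore (200, 325) = (25), d = 25.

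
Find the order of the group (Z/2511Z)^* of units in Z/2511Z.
(Z/2511Z)^* consists of the classes a with gcd(a, 2511) = 1, so its order is φ(2511). φ is multiplicative, with φ(p^e) = p^e − p^(e−1). Factorise 2511 = 3^4 · 31. Then
  φ(2511) = (3^4 − 3^3) · (31 − 1) = 54 · 30 = 1620.
Thus |(Z/2511Z)^*| = 1620.

Final answer: |(Z/2511Z)^*| = 1620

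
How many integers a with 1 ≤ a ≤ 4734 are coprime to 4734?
The number of a ∈ {1, ..., 4734} with gcd(a, 4734) = 1 is by definition Euler's totient φ(4734). φ is multiplicative, with φ(p^e) = p^e − p^(e−1). Factorise 4734 = 2 · 3^2 · 263. Then
  φ(4734) = (2 − 1) · (3^2 − 3^1) · (263 − 1) = 1 · 6 · 262 = 1572.
So there are 1572 such integers.

Final answer: 1572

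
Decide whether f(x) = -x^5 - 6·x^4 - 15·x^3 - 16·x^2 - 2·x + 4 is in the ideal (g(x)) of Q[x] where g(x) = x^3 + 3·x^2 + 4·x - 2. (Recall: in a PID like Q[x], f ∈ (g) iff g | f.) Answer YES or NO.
In Q[x] the ideal (g) consists of all multiples of g, so f ∈ (g) iff g | f, i.e. iff the remainder of f on division by g is 0. Divide f by g (g is monic, so eliminate the leading term of the running remainder at each step):
  leading term -x^5: subtract (-x^2)·g(x) = -x^5 - 3·x^4 - 4·x^3 + 2·x^2, leaving -3·x^4 - 11·x^3 - 18·x^2 - 2·x + 4
  leading term -3·x^4: subtract (-3·x)·g(x) = -3·x^4 - 9·x^3 - 12·x^2 + 6·x, leaving -2·x^3 - 6·x^2 - 8·x + 4
  leading term -2·x^3: subtract (-2)·g(x) = -2·x^3 - 6·x^2 - 8·x + 4, leaving 0
The remainder is 0, so f(x) = g(x) · h(x) with h(x) = -x^2 - 3·x - 2. Hence g | f, i.e. f ∈ (g).

Final answer: YES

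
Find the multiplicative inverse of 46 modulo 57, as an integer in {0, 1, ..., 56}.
46^(−1) ≡ 31 (mod 57)

Apply the extended Euclidean algorithm to (57, 46), tracking rows (r, s, t) with s·57 + t·46 = r. Each division r_prev = q·r_cur + r_new produces the new row as (previous row) − q·(current row):
  row A: (57, 1, 0)   [1·57 + 0·46 = 57]
  row B: (46, 0, 1)   [0·57 + 1·46 = 46]
  57 = 1·46 + 11   → row C = row A − 1·row B = (11, 1, −1)   [check: 1·57 − 1·46 = 11]
  46 = 4·11 + 2   → row D = row B − 4·row C = (2, −4, 5)   [check: −4·57 + 5·46 = 2]
  11 = 5·2 + 1   → row E = row C − 5·row D = (1, 21, −26)   [check: 21·57 − 26·46 = 1]
  2 = 2·1 + 0   → remainder 0, stop. gcd = 1 (last nonzero row E).
The gcd is 1, so 46 is invertible mod 57. The last nonzero row gives 21·57 − 26·46 = 1, so t = −26. So 46^(−1) ≡ −26 ≡ 31 (mod 57). Verify: 46 · 31 = 1426 ≡ 1 (mod 57). ✓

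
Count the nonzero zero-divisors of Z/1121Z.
In Z/1121Z each nonzero element is either a unit (gcd with 1121 is 1) or a zero-divisor (gcd > 1). The number of units is φ(1121): factorise 1121 = 19 · 59, so φ(1121) = (19 − 1) · (59 − 1) = 18 · 58 = 1044. The nonzero elements number 1121 − 1 = 1120. Hence the nonzero zero-divisors number 1120 − 1044 = 76.

Final answer: Z/1121Z has 76 nonzero zero-divisors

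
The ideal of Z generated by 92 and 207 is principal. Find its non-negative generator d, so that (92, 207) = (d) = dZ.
In the PID Z, (a, b) is generated by gcd(a, b). Compute gcd(207, 92) with the extended Euclidean algorithm, tracking rows (r, s, t) with s·207 + t·92 = r:
  row A: (207, 1, 0)   [1·207 + 0·92 = 207]
  row B: (92, 0, 1)   [0·207 + 1·92 = 92]
  207 = 2·92 + 23   → row C = row A − 2·row B = (23, 1, −2)   [check: 1·207 − 2·92 = 23]
  92 = 4·23 + 0   → remainder 0, stop. gcd = 23 (last nonzero row C).
So gcd(92, 207) = 23, with Bézout identity 1·207 − 2·92 = 23. Containment (⊇): the Bézout identity exhibits 23 as an element of (92, 207), giving (23) ⊆ (92, 207). Containment (⊆): since 23 | 92 and 23 | 207 (92 = 23·4, 207 = 23·9), every Z-linear combination of 92 and 207 is divisible by 23, so (92, 207) ⊆ (23). Therefore (92, 207) = (23), d = 23.

Final answer: (92, 207) = (23); d = 23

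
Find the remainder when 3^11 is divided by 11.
Use repeated squaring. Binary(11) = 1011. Walk through the bits of the exponent 11 left-to-right: at each bit after the leading one, square the running value, then multiply by 3 if the bit is 1 (always reducing mod 11):
  bit 1 = 1 (leading): start with 3.
  bit 2 = 0: square 3^2 = 9 (mod 11).
  bit 3 = 1: square 9^2 = 81 ≡ 4; bit is 1, so multiply 4·3 = 12 ≡ 1 (mod 11).
  bit 4 = 1: square 1^2 = 1; bit is 1, so multiply 1·3 = 3 (mod 11).
Final value: 3^11 ≡ 3 (mod 11).

Final answer: 3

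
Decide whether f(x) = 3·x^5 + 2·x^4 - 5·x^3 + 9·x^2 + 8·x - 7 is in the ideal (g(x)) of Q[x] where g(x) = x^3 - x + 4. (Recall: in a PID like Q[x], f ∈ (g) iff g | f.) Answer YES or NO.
In Q[x] the ideal (g) consists of all multiples of g, so f ∈ (g) iff g | f, i.e. iff the remainder of f on division by g is 0. Divide f by g (g is monic, so eliminate the leading term of the running remainder at each step):
  leading term 3·x^5: subtract (3·x^2)·g(x) = 3·x^5 - 3·x^3 + 12·x^2, leaving 2·x^4 - 2·x^3 - 3·x^2 + 8·x - 7
  leading term 2·x^4: subtract (2·x)·g(x) = 2·x^4 - 2·x^2 + 8·x, leaving -2·x^3 - x^2 - 7
  leading term -2·x^3: subtract (-2)·g(x) = -2·x^3 + 2·x - 8, leaving -x^2 - 2·x + 1
The remainder r(x) = -x^2 - 2·x + 1 ≠ 0 (and deg r < deg g), so g ∤ f, i.e. f ∉ (g).

Final answer: NO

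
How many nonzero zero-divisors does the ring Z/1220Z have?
In Z/1220Z each nonzero element is either a unit (gcd with 1220 is 1) or a zero-divisor (gcd > 1). The number of units is φ(1220): factorise 1220 = 2^2 · 5 · 61, so φ(1220) = (2^2 − 2^1) · (5 − 1) · (61 − 1) = 2 · 4 · 60 = 480. The nonzero elements number 1220 − 1 = 1219. Hence the nonzero zero-divisors number 1219 − 480 = 739.

Final answer: Z/1220Z has 739 nonzero zero-divisors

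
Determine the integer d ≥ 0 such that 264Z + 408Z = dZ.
(264, 408) = (24); d = 24

In the PID Z, (a, b) is generated by gcd(a, b). Compute gcd(408, 264) with the extended Euclidean algorithm, tracking rows (r, s, t) with s·408 + t·264 = r:
  row A: (408, 1, 0)   [1·408 + 0·264 = 408]
  row B: (264, 0, 1)   [0·408 + 1·264 = 264]
  408 = 1·264 + 144   → row C = row A − 1·row B = (144, 1, −1)   [check: 1·408 − 1·264 = 144]
  264 = 1·144 + 120   → row D = row B − 1·row C = (120, −1, 2)   [check: −1·408 + 2·264 = 120]
  144 = 1·120 + 24   → row E = row C − 1·row D = (24, 2, −3)   [check: 2·408 − 3·264 = 24]
  120 = 5·24 + 0   → remainder 0, stop. gcd = 24 (last nonzero row E).
So gcd(264, 408) = 24, with Bézout identity 2·408 − 3·264 = 24. Containment (⊇): the Bézout identity exhibits 24 as an element of (264, 408), giving (24) ⊆ (264, 408). Containment (⊆): since 24 | 264 and 24 | 408 (264 = 24·11, 408 = 24·17), every Z-linear combination of 264 and 408 is divisible by 24, so (264, 408) ⊆ (24). Therefore (264, 408) = (24), d = 24.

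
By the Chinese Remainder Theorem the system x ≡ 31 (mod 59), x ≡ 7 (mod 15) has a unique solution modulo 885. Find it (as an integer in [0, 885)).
x ≡ 562 (mod 885); the representative in [0, 885) is 562

The moduli 59, 15 are pairwise coprime, so by the CRT there is a unique solution mod 59·15 = 885.
Solve by successive substitution. Start with x ≡ 31 (mod 59).
  Combine with x ≡ 7 (mod 15): write x = 31 + 59·t and require 31 + 59·t ≡ 7 (mod 15), i.e. 59·t ≡ 7 − 31 ≡ 6 (mod 15). Since 59^(−1) ≡ 14 (mod 15) (59 ≡ 14 (mod 15)), t ≡ 14·6 ≡ 9 (mod 15). So x ≡ 31 + 59·9 = 562 (mod 885).
Unique solution in [0, 885): x = 562.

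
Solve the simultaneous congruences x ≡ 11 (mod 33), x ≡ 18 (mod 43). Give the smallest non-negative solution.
The moduli 33, 43 are pairwise coprime, so by the CRT there is a unique solution mod 33·43 = 1419.
Solve by successive substitution. Start with x ≡ 11 (mod 33).
  Combine with x ≡ 18 (mod 43): write x = 11 + 33·t and require 11 + 33·t ≡ 18 (mod 43), i.e. 33·t ≡ 18 − 11 ≡ 7 (mod 43). Since 33^(−1) ≡ 30 (mod 43), t ≡ 30·7 ≡ 38 (mod 43). So x ≡ 11 + 33·38 = 1265 (mod 1419).
Unique solution in [0, 1419): x = 1265.

Final answer: x ≡ 1265 (mod 1419); the representative in [0, 1419) is 1265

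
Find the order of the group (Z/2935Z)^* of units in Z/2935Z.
|(Z/2935Z)^*| = 2344

(Z/2935Z)^* consists of the classes a with gcd(a, 2935) = 1, so its order is φ(2935). φ is multiplicative, with φ(p^e) = p^e − p^(e−1). Factorise 2935 = 5 · 587. Then
  φ(2935) = (5 − 1) · (587 − 1) = 4 · 586 = 2344.
Thus |(Z/2935Z)^*| = 2344.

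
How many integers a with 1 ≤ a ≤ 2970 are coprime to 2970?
720

The number of a ∈ {1, ..., 2970} with gcd(a, 2970) = 1 is by definition Euler's totient φ(2970). φ is multiplicative, with φ(p^e) = p^e − p^(e−1). Factorise 2970 = 2 · 3^3 · 5 · 11. Then
  φ(2970) = (2 − 1) · (3^3 − 3^2) · (5 − 1) · (11 − 1) = 1 · 18 · 4 · 10 = 720.
So there are 720 such integers.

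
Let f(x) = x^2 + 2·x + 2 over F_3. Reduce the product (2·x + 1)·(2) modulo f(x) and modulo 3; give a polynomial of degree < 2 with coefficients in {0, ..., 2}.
a · b ≡ x + 2 (mod f(x))

Multiply as integer polynomials: a · b = 4·x + 2. Reducing coefficients mod 3: a · b ≡ x + 2. This already has degree < 2, so no reduction by f is needed. Hence a · b ≡ x + 2 in F_3[x]/(f).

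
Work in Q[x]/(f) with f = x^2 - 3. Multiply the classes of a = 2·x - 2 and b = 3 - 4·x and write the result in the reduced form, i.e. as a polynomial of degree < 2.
First multiply in Q[x] without reducing: a · b = -8·x^2 + 14·x - 6. Now divide by f(x) = x^2 - 3, eliminating the leading term at each step:
  leading term -8·x^2: subtract (-8)·f(x) = 24 - 8·x^2, leaving 14·x - 30
The degree is now < 2, so this is the remainder. Hence a · b ≡ 14·x - 30 in Q[x]/(f).

Final answer: a · b ≡ 14·x - 30 (mod f(x))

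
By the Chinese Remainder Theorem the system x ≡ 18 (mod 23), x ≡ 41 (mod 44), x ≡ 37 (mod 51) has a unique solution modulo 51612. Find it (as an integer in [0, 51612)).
x ≡ 26353 (mod 51612); the representative in [0, 51612) is 26353

The moduli 23, 44, 51 are pairwise coprime, so by the CRT there is a unique solution mod 23·44·51 = 51612.
Solve by successive substitution. Start with x ≡ 18 (mod 23).
  Combine with x ≡ 41 (mod 44): write x = 18 + 23·t and require 18 + 23·t ≡ 41 (mod 44), i.e. 23·t ≡ 41 − 18 ≡ 23 (mod 44). Since 23^(−1) ≡ 23 (mod 44), t ≡ 23·23 ≡ 1 (mod 44). So x ≡ 18 + 23·1 = 41 (mod 1012).
  Combine with x ≡ 37 (mod 51): write x = 41 + 1012·t and require 41 + 1012·t ≡ 37 (mod 51), i.e. 1012·t ≡ 37 − 41 ≡ 47 (mod 51). Since 1012^(−1) ≡ 19 (mod 51) (1012 ≡ 43 (mod 51)), t ≡ 19·47 ≡ 26 (mod 51). So x ≡ 41 + 1012·26 = 26353 (mod 51612).
Unique solution in [0, 51612): x = 26353.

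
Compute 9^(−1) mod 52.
Apply the extended Euclidean algorithm to (52, 9), tracking rows (r, s, t) with s·52 + t·9 = r. Each division r_prev = q·r_cur + r_new produces the new row as (previous row) − q·(current row):
  row A: (52, 1, 0)   [1·52 + 0·9 = 52]
  row B: (9, 0, 1)   [0·52 + 1·9 = 9]
  52 = 5·9 + 7   → row C = row A − 5·row B = (7, 1, −5)   [check: 1·52 − 5·9 = 7]
  9 = 1·7 + 2   → row D = row B − 1·row C = (2, −1, 6)   [check: −1·52 + 6·9 = 2]
  7 = 3·2 + 1   → row E = row C − 3·row D = (1, 4, −23)   [check: 4·52 − 23·9 = 1]
  2 = 2·1 + 0   → remainder 0, stop. gcd = 1 (last nonzero row E).
The gcd is 1, so 9 is invertible mod 52. The last nonzero row gives 4·52 − 23·9 = 1, so t = −23. So 9^(−1) ≡ −23 ≡ 29 (mod 52). Verify: 9 · 29 = 261 ≡ 1 (mod 52). ✓

Final answer: 9^(−1) ≡ 29 (mod 52)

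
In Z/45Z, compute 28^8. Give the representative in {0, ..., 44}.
Use repeated squaring. Binary(8) = 1000. Walk through the bits of the exponent 8 left-to-right: at each bit after the leading one, square the running value, then multiply by 28 if the bit is 1 (always reducing mod 45):
  bit 1 = 1 (leading): start with 28.
  bit 2 = 0: square 28^2 = 784 ≡ 19 (mod 45).
  bit 3 = 0: square 19^2 = 361 ≡ 1 (mod 45).
  bit 4 = 0: square 1^2 = 1 (mod 45).
Final value: 28^8 ≡ 1 (mod 45).

Final answer: 1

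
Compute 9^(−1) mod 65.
Apply the extended Euclidean algorithm to (65, 9), tracking rows (r, s, t) with s·65 + t·9 = r. Each division r_prev = q·r_cur + r_new produces the new row as (previous row) − q·(current row):
  row A: (65, 1, 0)   [1·65 + 0·9 = 65]
  row B: (9, 0, 1)   [0·65 + 1·9 = 9]
  65 = 7·9 + 2   → row C = row A − 7·row B = (2, 1, −7)   [check: 1·65 − 7·9 = 2]
  9 = 4·2 + 1   → row D = row B − 4·row C = (1, −4, 29)   [check: −4·65 + 29·9 = 1]
  2 = 2·1 + 0   → remainder 0, stop. gcd = 1 (last nonzero row D).
The gcd is 1, so 9 is invertible mod 65. The last nonzero row gives −4·65 + 29·9 = 1, so t = 29. So 9^(−1) ≡ 29 (mod 65). Verify: 9 · 29 = 261 ≡ 1 (mod 65). ✓

Final answer: 9^(−1) ≡ 29 (mod 65)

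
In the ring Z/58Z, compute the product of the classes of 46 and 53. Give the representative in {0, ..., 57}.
Both factors are already reduced mod 58. 46 · 53 = 2438. Dividing by 58: 2438 = 42·58 + 2. So (46 · 53) mod 58 = 2.

Final answer: 2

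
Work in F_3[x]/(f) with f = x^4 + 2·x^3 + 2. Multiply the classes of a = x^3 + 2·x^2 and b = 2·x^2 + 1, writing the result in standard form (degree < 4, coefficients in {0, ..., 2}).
a · b ≡ x^3 + 2·x^2 + 2·x (mod f(x))

Multiply as integer polynomials: a · b = 2·x^5 + 4·x^4 + x^3 + 2·x^2. Reducing coefficients mod 3: a · b ≡ 2·x^5 + x^4 + x^3 + 2·x^2. Now divide by f(x) = x^4 + 2·x^3 + 2 in F_3[x], eliminating the leading term at each step:
  leading term 2·x^5: subtract (2·x)·f(x) = 2·x^5 + x^4 + x, leaving x^3 + 2·x^2 + 2·x (coefficients mod 3)
The degree is now < 4, so this is the remainder. Hence a · b ≡ x^3 + 2·x^2 + 2·x in F_3[x]/(f).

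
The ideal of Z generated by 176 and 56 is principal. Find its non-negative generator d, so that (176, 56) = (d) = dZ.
In the PID Z, (a, b) is generated by gcd(a, b). Compute gcd(176, 56) with the extended Euclidean algorithm, tracking rows (r, s, t) with s·176 + t·56 = r:
  row A: (176, 1, 0)   [1·176 + 0·56 = 176]
  row B: (56, 0, 1)   [0·176 + 1·56 = 56]
  176 = 3·56 + 8   → row C = row A − 3·row B = (8, 1, −3)   [check: 1·176 − 3·56 = 8]
  56 = 7·8 + 0   → remainder 0, stop. gcd = 8 (last nonzero row C).
So gcd(176, 56) = 8, with Bézout identity 1·176 − 3·56 = 8. Containment (⊇): the Bézout identity exhibits 8 as an element of (176, 56), giving (8) ⊆ (176, 56). Containment (⊆): since 8 | 176 and 8 | 56 (176 = 8·22, 56 = 8·7), every Z-linear combination of 176 and 56 is divisible by 8, so (176, 56) ⊆ (8). Therefore (176, 56) = (8), d = 8.

Final answer: (176, 56) = (8); d = 8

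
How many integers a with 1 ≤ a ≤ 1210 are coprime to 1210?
440

The number of a ∈ {1, ..., 1210} with gcd(a, 1210) = 1 is by definition Euler's totient φ(1210). φ is multiplicative, with φ(p^e) = p^e − p^(e−1). Factorise 1210 = 2 · 5 · 11^2. Then
  φ(1210) = (2 − 1) · (5 − 1) · (11^2 − 11^1) = 1 · 4 · 110 = 440.
So there are 440 such integers.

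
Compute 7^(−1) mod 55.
Apply the extended Euclidean algorithm to (55, 7), tracking rows (r, s, t) with s·55 + t·7 = r. Each division r_prev = q·r_cur + r_new produces the new row as (previous row) − q·(current row):
  row A: (55, 1, 0)   [1·55 + 0·7 = 55]
  row B: (7, 0, 1)   [0·55 + 1·7 = 7]
  55 = 7·7 + 6   → row C = row A − 7·row B = (6, 1, −7)   [check: 1·55 − 7·7 = 6]
  7 = 1·6 + 1   → row D = row B − 1·row C = (1, −1, 8)   [check: −1·55 + 8·7 = 1]
  6 = 6·1 + 0   → remainder 0, stop. gcd = 1 (last nonzero row D).
The gcd is 1, so 7 is invertible mod 55. The last nonzero row gives −1·55 + 8·7 = 1, so t = 8. So 7^(−1) ≡ 8 (mod 55). Verify: 7 · 8 = 56 ≡ 1 (mod 55). ✓

Final answer: 7^(−1) ≡ 8 (mod 55)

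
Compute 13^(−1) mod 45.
Apply the extended Euclidean algorithm to (45, 13), tracking rows (r, s, t) with s·45 + t·13 = r. Each division r_prev = q·r_cur + r_new produces the new row as (previous row) − q·(current row):
  row A: (45, 1, 0)   [1·45 + 0·13 = 45]
  row B: (13, 0, 1)   [0·45 + 1·13 = 13]
  45 = 3·13 + 6   → row C = row A − 3·row B = (6, 1, −3)   [check: 1·45 − 3·13 = 6]
  13 = 2·6 + 1   → row D = row B − 2·row C = (1, −2, 7)   [check: −2·45 + 7·13 = 1]
  6 = 6·1 + 0   → remainder 0, stop. gcd = 1 (last nonzero row D).
The gcd is 1, so 13 is invertible mod 45. The last nonzero row gives −2·45 + 7·13 = 1, so t = 7. So 13^(−1) ≡ 7 (mod 45). Verify: 13 · 7 = 91 ≡ 1 (mod 45). ✓

Final answer: 13^(−1) ≡ 7 (mod 45)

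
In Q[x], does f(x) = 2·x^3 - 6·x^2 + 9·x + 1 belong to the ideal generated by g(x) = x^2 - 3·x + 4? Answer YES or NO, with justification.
NO

In Q[x] the ideal (g) consists of all multiples of g, so f ∈ (g) iff g | f, i.e. iff the remainder of f on division by g is 0. Divide f by g (g is monic, so eliminate the leading term of the running remainder at each step):
  leading term 2·x^3: subtract (2·x)·g(x) = 2·x^3 - 6·x^2 + 8·x, leaving x + 1
The remainder r(x) = x + 1 ≠ 0 (and deg r < deg g), so g ∤ f, i.e. f ∉ (g).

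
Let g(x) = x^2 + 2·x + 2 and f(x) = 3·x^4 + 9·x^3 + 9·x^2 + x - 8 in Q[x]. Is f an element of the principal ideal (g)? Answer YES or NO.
In Q[x] the ideal (g) consists of all multiples of g, so f ∈ (g) iff g | f, i.e. iff the remainder of f on division by g is 0. Divide f by g (g is monic, so eliminate the leading term of the running remainder at each step):
  leading term 3·x^4: subtract (3·x^2)·g(x) = 3·x^4 + 6·x^3 + 6·x^2, leaving 3·x^3 + 3·x^2 + x - 8
  leading term 3·x^3: subtract (3·x)·g(x) = 3·x^3 + 6·x^2 + 6·x, leaving -3·x^2 - 5·x - 8
  leading term -3·x^2: subtract (-3)·g(x) = -3·x^2 - 6·x - 6, leaving x - 2
The remainder r(x) = x - 2 ≠ 0 (and deg r < deg g), so g ∤ f, i.e. f ∉ (g).

Final answer: NO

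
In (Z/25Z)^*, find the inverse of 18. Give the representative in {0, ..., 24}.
Apply the extended Euclidean algorithm to (25, 18), tracking rows (r, s, t) with s·25 + t·18 = r. Each division r_prev = q·r_cur + r_new produces the new row as (previous row) − q·(current row):
  row A: (25, 1, 0)   [1·25 + 0·18 = 25]
  row B: (18, 0, 1)   [0·25 + 1·18 = 18]
  25 = 1·18 + 7   → row C = row A − 1·row B = (7, 1, −1)   [check: 1·25 − 1·18 = 7]
  18 = 2·7 + 4   → row D = row B − 2·row C = (4, −2, 3)   [check: −2·25 + 3·18 = 4]
  7 = 1·4 + 3   → row E = row C − 1·row D = (3, 3, −4)   [check: 3·25 − 4·18 = 3]
  4 = 1·3 + 1   → row F = row D − 1·row E = (1, −5, 7)   [check: −5·25 + 7·18 = 1]
  3 = 3·1 + 0   → remainder 0, stop. gcd = 1 (last nonzero row F).
The gcd is 1, so 18 is invertible mod 25. The last nonzero row gives −5·25 + 7·18 = 1, so t = 7. So 18^(−1) ≡ 7 (mod 25). Verify: 18 · 7 = 126 ≡ 1 (mod 25). ✓

Final answer: 18^(−1) ≡ 7 (mod 25)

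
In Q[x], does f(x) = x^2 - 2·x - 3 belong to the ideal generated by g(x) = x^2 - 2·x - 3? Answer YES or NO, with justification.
In Q[x] the ideal (g) consists of all multiples of g, so f ∈ (g) iff g | f, i.e. iff the remainder of f on division by g is 0. Divide f by g (g is monic, so eliminate the leading term of the running remainder at each step):
  leading term x^2: subtract (1)·g(x) = x^2 - 2·x - 3, leaving 0
The remainder is 0, so f(x) = g(x) · h(x) with h(x) = 1. Hence g | f, i.e. f ∈ (g).

Final answer: YES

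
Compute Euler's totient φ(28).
φ(28) = 12

φ is multiplicative, with φ(p^e) = p^e − p^(e−1). Factorise 28 = 2^2 · 7. Then
  φ(28) = (2^2 − 2^1) · (7 − 1) = 2 · 6 = 12.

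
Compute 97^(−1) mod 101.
Apply the extended Euclidean algorithm to (101, 97), tracking rows (r, s, t) with s·101 + t·97 = r. Each division r_prev = q·r_cur + r_new produces the new row as (previous row) − q·(current row):
  row A: (101, 1, 0)   [1·101 + 0·97 = 101]
  row B: (97, 0, 1)   [0·101 + 1·97 = 97]
  101 = 1·97 + 4   → row C = row A − 1·row B = (4, 1, −1)   [check: 1·101 − 1·97 = 4]
  97 = 24·4 + 1   → row D = row B − 24·row C = (1, −24, 25)   [check: −24·101 + 25·97 = 1]
  4 = 4·1 + 0   → remainder 0, stop. gcd = 1 (last nonzero row D).
The gcd is 1, so 97 is invertible mod 101. The last nonzero row gives −24·101 + 25·97 = 1, so t = 25. So 97^(−1) ≡ 25 (mod 101). Verify: 97 · 25 = 2425 ≡ 1 (mod 101). ✓

Final answer: 97^(−1) ≡ 25 (mod 101)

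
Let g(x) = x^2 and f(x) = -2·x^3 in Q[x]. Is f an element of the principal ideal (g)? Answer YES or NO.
In Q[x] the ideal (g) consists of all multiples of g, so f ∈ (g) iff g | f, i.e. iff the remainder of f on division by g is 0. Divide f by g (g is monic, so eliminate the leading term of the running remainder at each step):
  leading term -2·x^3: subtract (-2·x)·g(x) = -2·x^3, leaving 0
The remainder is 0, so f(x) = g(x) · h(x) with h(x) = -2·x. Hence g | f, i.e. f ∈ (g).

Final answer: YES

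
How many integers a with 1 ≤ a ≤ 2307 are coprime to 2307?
The number of a ∈ {1, ..., 2307} with gcd(a, 2307) = 1 is by definition Euler's totient φ(2307). φ is multiplicative, with φ(p^e) = p^e − p^(e−1). Factorise 2307 = 3 · 769. Then
  φ(2307) = (3 − 1) · (769 − 1) = 2 · 768 = 1536.
So there are 1536 such integers.

Final answer: 1536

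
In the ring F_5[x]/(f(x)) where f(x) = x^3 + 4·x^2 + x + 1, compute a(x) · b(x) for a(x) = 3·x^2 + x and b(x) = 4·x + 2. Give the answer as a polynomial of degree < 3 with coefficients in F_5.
Multiply as integer polynomials: a · b = 12·x^3 + 10·x^2 + 2·x. Reducing coefficients mod 5: a · b ≡ 2·x^3 + 2·x. Now divide by f(x) = x^3 + 4·x^2 + x + 1 in F_5[x], eliminating the leading term at each step:
  leading term 2·x^3: subtract (2)·f(x) = 2·x^3 + 3·x^2 + 2·x + 2, leaving 2·x^2 + 3 (coefficients mod 5)
The degree is now < 3, so this is the remainder. Hence a · b ≡ 2·x^2 + 3 in F_5[x]/(f).

Final answer: a · b ≡ 2·x^2 + 3 (mod f(x))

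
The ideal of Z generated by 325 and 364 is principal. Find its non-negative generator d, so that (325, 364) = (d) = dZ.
(325, 364) = (13); d = 13

In the PID Z, (a, b) is generated by gcd(a, b). Compute gcd(364, 325) with the extended Euclidean algorithm, tracking rows (r, s, t) with s·364 + t·325 = r:
  row A: (364, 1, 0)   [1·364 + 0·325 = 364]
  row B: (325, 0, 1)   [0·364 + 1·325 = 325]
  364 = 1·325 + 39   → row C = row A − 1·row B = (39, 1, −1)   [check: 1·364 − 1·325 = 39]
  325 = 8·39 + 13   → row D = row B − 8·row C = (13, −8, 9)   [check: −8·364 + 9·325 = 13]
  39 = 3·13 + 0   → remainder 0, stop. gcd = 13 (last nonzero row D).
So gcd(325, 364) = 13, with Bézout identity −8·364 + 9·325 = 13. Containment (⊇): the Bézout identity exhibits 13 as an element of (325, 364), giving (13) ⊆ (325, 364). Containment (⊆): since 13 | 325 and 13 | 364 (325 = 13·25, 364 = 13·28), every Z-linear combination of 325 and 364 is divisible by 13, so (325, 364) ⊆ (13). Therefore (325, 364) = (13), d = 13.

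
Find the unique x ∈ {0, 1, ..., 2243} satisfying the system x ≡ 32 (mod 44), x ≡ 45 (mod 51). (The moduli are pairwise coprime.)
x ≡ 912 (mod 2244); the representative in [0, 2244) is 912

The moduli 44, 51 are pairwise coprime, so by the CRT there is a unique solution mod 44·51 = 2244.
Solve by successive substitution. Start with x ≡ 32 (mod 44).
  Combine with x ≡ 45 (mod 51): write x = 32 + 44·t and require 32 + 44·t ≡ 45 (mod 51), i.e. 44·t ≡ 45 − 32 ≡ 13 (mod 51). Since 44^(−1) ≡ 29 (mod 51), t ≡ 29·13 ≡ 20 (mod 51). So x ≡ 32 + 44·20 = 912 (mod 2244).
Unique solution in [0, 2244): x = 912.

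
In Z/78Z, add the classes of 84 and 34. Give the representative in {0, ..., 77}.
40

Reduce the summands first: 84 ≡ 6 (mod 78), so 84 + 34 ≡ 6 + 34 (mod 78). 6 + 34 = 40; 40 = 0·78 + 40, so (84 + 34) mod 78 = 40.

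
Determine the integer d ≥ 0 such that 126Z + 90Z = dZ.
In the PID Z, (a, b) is generated by gcd(a, b). Compute gcd(126, 90) with the extended Euclidean algorithm, tracking rows (r, s, t) with s·126 + t·90 = r:
  row A: (126, 1, 0)   [1·126 + 0·90 = 126]
  row B: (90, 0, 1)   [0·126 + 1·90 = 90]
  126 = 1·90 + 36   → row C = row A − 1·row B = (36, 1, −1)   [check: 1·126 − 1·90 = 36]
  90 = 2·36 + 18   → row D = row B − 2·row C = (18, −2, 3)   [check: −2·126 + 3·90 = 18]
  36 = 2·18 + 0   → remainder 0, stop. gcd = 18 (last nonzero row D).
So gcd(126, 90) = 18, with Bézout identity −2·126 + 3·90 = 18. Containment (⊇): the Bézout identity exhibits 18 as an element of (126, 90), giving (18) ⊆ (126, 90). Containment (⊆): since 18 | 126 and 18 | 90 (126 = 18·7, 90 = 18·5), every Z-linear combination of 126 and 90 is divisible by 18, so (126, 90) ⊆ (18). Therefore (126, 90) = (18), d = 18.

Final answer: (126, 90) = (18); d = 18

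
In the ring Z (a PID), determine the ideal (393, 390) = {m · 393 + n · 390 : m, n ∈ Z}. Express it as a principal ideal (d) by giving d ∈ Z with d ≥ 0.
In the PID Z, (a, b) is generated by gcd(a, b). Compute gcd(393, 390) with the extended Euclidean algorithm, tracking rows (r, s, t) with s·393 + t·390 = r:
  row A: (393, 1, 0)   [1·393 + 0·390 = 393]
  row B: (390, 0, 1)   [0·393 + 1·390 = 390]
  393 = 1·390 + 3   → row C = row A − 1·row B = (3, 1, −1)   [check: 1·393 − 1·390 = 3]
  390 = 130·3 + 0   → remainder 0, stop. gcd = 3 (last nonzero row C).
So gcd(393, 390) = 3, with Bézout identity 1·393 − 1·390 = 3. Containment (⊇): the Bézout identity exhibits 3 as an element of (393, 390), giving (3) ⊆ (393, 390). Containment (⊆): since 3 | 393 and 3 | 390 (393 = 3·131, 390 = 3·130), every Z-linear combination of 393 and 390 is divisible by 3, so (393, 390) ⊆ (3). Therefore (393, 390) = (3), d = 3.

Final answer: (393, 390) = (3); d = 3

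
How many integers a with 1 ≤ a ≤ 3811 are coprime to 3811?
3672

The number of a ∈ {1, ..., 3811} with gcd(a, 3811) = 1 is by definition Euler's totient φ(3811). φ is multiplicative, with φ(p^e) = p^e − p^(e−1). Factorise 3811 = 37 · 103. Then
  φ(3811) = (37 − 1) · (103 − 1) = 36 · 102 = 3672.
So there are 3672 such integers.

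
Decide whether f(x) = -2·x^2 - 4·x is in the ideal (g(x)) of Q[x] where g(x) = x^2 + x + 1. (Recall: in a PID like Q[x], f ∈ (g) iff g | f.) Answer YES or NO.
NO

In Q[x] the ideal (g) consists of all multiples of g, so f ∈ (g) iff g | f, i.e. iff the remainder of f on division by g is 0. Divide f by g (g is monic, so eliminate the leading term of the running remainder at each step):
  leading term -2·x^2: subtract (-2)·g(x) = -2·x^2 - 2·x - 2, leaving 2 - 2·x
The remainder r(x) = 2 - 2·x ≠ 0 (and deg r < deg g), so g ∤ f, i.e. f ∉ (g).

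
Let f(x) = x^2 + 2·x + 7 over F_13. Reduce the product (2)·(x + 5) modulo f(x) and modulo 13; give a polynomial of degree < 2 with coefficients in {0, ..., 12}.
a · b ≡ 2·x + 10 (mod f(x))

Multiply as integer polynomials: a · b = 2·x + 10. Reducing coefficients mod 13: a · b ≡ 2·x + 10. This already has degree < 2, so no reduction by f is needed. Hence a · b ≡ 2·x + 10 in F_13[x]/(f).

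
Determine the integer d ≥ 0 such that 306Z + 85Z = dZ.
In the PID Z, (a, b) is generated by gcd(a, b). Compute gcd(306, 85) with the extended Euclidean algorithm, tracking rows (r, s, t) with s·306 + t·85 = r:
  row A: (306, 1, 0)   [1·306 + 0·85 = 306]
  row B: (85, 0, 1)   [0·306 + 1·85 = 85]
  306 = 3·85 + 51   → row C = row A − 3·row B = (51, 1, −3)   [check: 1·306 − 3·85 = 51]
  85 = 1·51 + 34   → row D = row B − 1·row C = (34, −1, 4)   [check: −1·306 + 4·85 = 34]
  51 = 1·34 + 17   → row E = row C − 1·row D = (17, 2, −7)   [check: 2·306 − 7·85 = 17]
  34 = 2·17 + 0   → remainder 0, stop. gcd = 17 (last nonzero row E).
So gcd(306, 85) = 17, with Bézout identity 2·306 − 7·85 = 17. Containment (⊇): the Bézout identity exhibits 17 as an element of (306, 85), giving (17) ⊆ (306, 85). Containment (⊆): since 17 | 306 and 17 | 85 (306 = 17·18, 85 = 17·5), every Z-linear combination of 306 and 85 is divisible by 17, so (306, 85) ⊆ (17). Therefore (306, 85) = (17), d = 17.

Final answer: (306, 85) = (17); d = 17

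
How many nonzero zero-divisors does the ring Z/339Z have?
In Z/339Z each nonzero element is either a unit (gcd with 339 is 1) or a zero-divisor (gcd > 1). The number of units is φ(339): factorise 339 = 3 · 113, so φ(339) = (3 − 1) · (113 − 1) = 2 · 112 = 224. The nonzero elements number 339 − 1 = 338. Hence the nonzero zero-divisors number 338 − 224 = 114.

Final answer: Z/339Z has 114 nonzero zero-divisors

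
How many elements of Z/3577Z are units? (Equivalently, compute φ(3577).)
An element a ∈ Z/3577Z is a unit iff gcd(a, 3577) = 1, so the number of units is φ(3577). φ is multiplicative, with φ(p^e) = p^e − p^(e−1). Factorise 3577 = 7^2 · 73. Then
  φ(3577) = (7^2 − 7^1) · (73 − 1) = 42 · 72 = 3024.

Final answer: Z/3577Z has φ(3577) = 3024 units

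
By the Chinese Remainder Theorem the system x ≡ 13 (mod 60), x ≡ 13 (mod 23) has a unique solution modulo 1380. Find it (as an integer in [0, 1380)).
The moduli 60, 23 are pairwise coprime, so by the CRT there is a unique solution mod 60·23 = 1380.
Solve by successive substitution. Start with x ≡ 13 (mod 60).
  Combine with x ≡ 13 (mod 23): write x = 13 + 60·t and require 13 + 60·t ≡ 13 (mod 23), i.e. 60·t ≡ 13 − 13 ≡ 0 (mod 23). Since 60^(−1) ≡ 5 (mod 23) (60 ≡ 14 (mod 23)), t ≡ 5·0 ≡ 0 (mod 23). So x ≡ 13 + 60·0 = 13 (mod 1380).
Unique solution in [0, 1380): x = 13.

Final answer: x ≡ 13 (mod 1380); the representative in [0, 1380) is 13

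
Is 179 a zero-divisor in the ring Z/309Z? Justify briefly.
gcd(179, 309) = 1, so 179 is a unit in Z/309Z (it has a multiplicative inverse). A unit cannot be a zero-divisor: if 179·b ≡ 0 then multiplying both sides by 179^(−1) gives b ≡ 0. So 179 is not a zero-divisor.

Final answer: NO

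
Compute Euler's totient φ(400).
φ is multiplicative, with φ(p^e) = p^e − p^(e−1). Factorise 400 = 2^4 · 5^2. Then
  φ(400) = (2^4 − 2^3) · (5^2 − 5^1) = 8 · 20 = 160.

Final answer: φ(400) = 160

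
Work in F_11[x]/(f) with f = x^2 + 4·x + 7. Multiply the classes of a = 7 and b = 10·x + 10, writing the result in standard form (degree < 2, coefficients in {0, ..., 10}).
Multiply as integer polynomials: a · b = 70·x + 70. Reducing coefficients mod 11: a · b ≡ 4·x + 4. This already has degree < 2, so no reduction by f is needed. Hence a · b ≡ 4·x + 4 in F_11[x]/(f).

Final answer: a · b ≡ 4·x + 4 (mod f(x))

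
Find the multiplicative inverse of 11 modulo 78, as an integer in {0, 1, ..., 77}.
Apply the extended Euclidean algorithm to (78, 11), tracking rows (r, s, t) with s·78 + t·11 = r. Each division r_prev = q·r_cur + r_new produces the new row as (previous row) − q·(current row):
  row A: (78, 1, 0)   [1·78 + 0·11 = 78]
  row B: (11, 0, 1)   [0·78 + 1·11 = 11]
  78 = 7·11 + 1   → row C = row A − 7·row B = (1, 1, −7)   [check: 1·78 − 7·11 = 1]
  11 = 11·1 + 0   → remainder 0, stop. gcd = 1 (last nonzero row C).
The gcd is 1, so 11 is invertible mod 78. The last nonzero row gives 1·78 − 7·11 = 1, so t = −7. So 11^(−1) ≡ −7 ≡ 71 (mod 78). Verify: 11 · 71 = 781 ≡ 1 (mod 78). ✓

Final answer: 11^(−1) ≡ 71 (mod 78)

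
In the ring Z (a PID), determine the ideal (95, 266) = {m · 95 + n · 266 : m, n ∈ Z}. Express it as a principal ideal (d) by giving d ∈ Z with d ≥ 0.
In the PID Z, (a, b) is generated by gcd(a, b). Compute gcd(266, 95) with the extended Euclidean algorithm, tracking rows (r, s, t) with s·266 + t·95 = r:
  row A: (266, 1, 0)   [1·266 + 0·95 = 266]
  row B: (95, 0, 1)   [0·266 + 1·95 = 95]
  266 = 2·95 + 76   → row C = row A − 2·row B = (76, 1, −2)   [check: 1·266 − 2·95 = 76]
  95 = 1·76 + 19   → row D = row B − 1·row C = (19, −1, 3)   [check: −1·266 + 3·95 = 19]
  76 = 4·19 + 0   → remainder 0, stop. gcd = 19 (last nonzero row D).
So gcd(95, 266) = 19, with Bézout identity −1·266 + 3·95 = 19. Containment (⊇): the Bézout identity exhibits 19 as an element of (95, 266), giving (19) ⊆ (95, 266). Containment (⊆): since 19 | 95 and 19 | 266 (95 = 19·5, 266 = 19·14), every Z-linear combination of 95 and 266 is divisible by 19, so (95, 266) ⊆ (19). Therefore (95, 266) = (19), d = 19.

Final answer: (95, 266) = (19); d = 19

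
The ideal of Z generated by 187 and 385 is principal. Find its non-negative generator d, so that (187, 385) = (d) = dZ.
(187, 385) = (11); d = 11

In the PID Z, (a, b) is generated by gcd(a, b). Compute gcd(385, 187) with the extended Euclidean algorithm, tracking rows (r, s, t) with s·385 + t·187 = r:
  row A: (385, 1, 0)   [1·385 + 0·187 = 385]
  row B: (187, 0, 1)   [0·385 + 1·187 = 187]
  385 = 2·187 + 11   → row C = row A − 2·row B = (11, 1, −2)   [check: 1·385 − 2·187 = 11]
  187 = 17·11 + 0   → remainder 0, stop. gcd = 11 (last nonzero row C).
So gcd(187, 385) = 11, with Bézout identity 1·385 − 2·187 = 11. Containment (⊇): the Bézout identity exhibits 11 as an element of (187, 385), giving (11) ⊆ (187, 385). Containment (⊆): since 11 | 187 and 11 | 385 (187 = 11·17, 385 = 11·35), every Z-linear combination of 187 and 385 is divisible by 11, so (187, 385) ⊆ (11). Therefore (187, 385) = (11), d = 11.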